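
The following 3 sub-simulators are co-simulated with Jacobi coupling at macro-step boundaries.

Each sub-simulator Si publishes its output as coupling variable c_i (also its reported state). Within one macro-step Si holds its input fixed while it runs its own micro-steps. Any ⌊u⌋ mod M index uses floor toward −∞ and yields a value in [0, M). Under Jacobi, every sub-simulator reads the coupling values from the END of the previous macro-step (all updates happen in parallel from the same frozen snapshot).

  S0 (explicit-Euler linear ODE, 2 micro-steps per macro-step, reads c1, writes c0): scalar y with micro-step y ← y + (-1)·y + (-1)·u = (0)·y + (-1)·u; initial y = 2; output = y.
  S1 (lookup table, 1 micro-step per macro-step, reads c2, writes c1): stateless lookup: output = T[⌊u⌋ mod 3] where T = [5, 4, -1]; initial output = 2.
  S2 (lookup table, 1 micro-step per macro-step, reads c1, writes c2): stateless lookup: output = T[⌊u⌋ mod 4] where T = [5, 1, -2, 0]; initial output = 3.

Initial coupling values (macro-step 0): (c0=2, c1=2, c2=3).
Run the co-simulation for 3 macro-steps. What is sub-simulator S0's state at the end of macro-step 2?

S0 state at macro-step 2 = -5

macro 1: S0 reads c1=2 → after 2×micro: -2; S1 reads c2=3 → after 1×micro: 5; S2 reads c1=2 → after 1×micro: -2 ⇒ (c0=-2, c1=5, c2=-2)
macro 2: S0 reads c1=5 → after 2×micro: -5; S1 reads c2=-2 → after 1×micro: 4; S2 reads c1=5 → after 1×micro: 1 ⇒ (c0=-5, c1=4, c2=1)
macro 3: S0 reads c1=4 → after 2×micro: -4; S1 reads c2=1 → after 1×micro: 4; S2 reads c1=4 → after 1×micro: 5 ⇒ (c0=-4, c1=4, c2=5)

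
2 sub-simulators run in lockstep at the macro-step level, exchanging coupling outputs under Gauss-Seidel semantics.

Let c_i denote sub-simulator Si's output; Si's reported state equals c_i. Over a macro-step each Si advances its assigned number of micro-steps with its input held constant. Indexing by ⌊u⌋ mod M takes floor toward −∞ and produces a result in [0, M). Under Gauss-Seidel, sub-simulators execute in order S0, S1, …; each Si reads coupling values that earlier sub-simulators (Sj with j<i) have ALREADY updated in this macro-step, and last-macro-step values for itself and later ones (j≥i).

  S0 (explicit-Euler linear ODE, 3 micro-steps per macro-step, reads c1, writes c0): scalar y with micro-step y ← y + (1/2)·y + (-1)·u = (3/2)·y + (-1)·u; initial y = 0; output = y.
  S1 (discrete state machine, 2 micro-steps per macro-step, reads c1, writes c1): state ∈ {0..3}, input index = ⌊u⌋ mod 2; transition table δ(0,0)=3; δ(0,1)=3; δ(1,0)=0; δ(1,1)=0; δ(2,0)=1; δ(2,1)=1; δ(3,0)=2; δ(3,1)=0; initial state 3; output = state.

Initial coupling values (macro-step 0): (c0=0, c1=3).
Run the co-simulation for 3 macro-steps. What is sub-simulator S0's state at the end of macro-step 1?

S0 state at macro-step 1 = -57/4

macro 1: S0 reads c1=3 → after 3×micro: -57/4; S1 reads c1=3 → after 2×micro: 3 ⇒ (c0=-57/4, c1=3)
macro 2: S0 reads c1=3 → after 3×micro: -1995/32; S1 reads c1=3 → after 2×micro: 3 ⇒ (c0=-1995/32, c1=3)
macro 3: S0 reads c1=3 → after 3×micro: -57513/256; S1 reads c1=3 → after 2×micro: 3 ⇒ (c0=-57513/256, c1=3)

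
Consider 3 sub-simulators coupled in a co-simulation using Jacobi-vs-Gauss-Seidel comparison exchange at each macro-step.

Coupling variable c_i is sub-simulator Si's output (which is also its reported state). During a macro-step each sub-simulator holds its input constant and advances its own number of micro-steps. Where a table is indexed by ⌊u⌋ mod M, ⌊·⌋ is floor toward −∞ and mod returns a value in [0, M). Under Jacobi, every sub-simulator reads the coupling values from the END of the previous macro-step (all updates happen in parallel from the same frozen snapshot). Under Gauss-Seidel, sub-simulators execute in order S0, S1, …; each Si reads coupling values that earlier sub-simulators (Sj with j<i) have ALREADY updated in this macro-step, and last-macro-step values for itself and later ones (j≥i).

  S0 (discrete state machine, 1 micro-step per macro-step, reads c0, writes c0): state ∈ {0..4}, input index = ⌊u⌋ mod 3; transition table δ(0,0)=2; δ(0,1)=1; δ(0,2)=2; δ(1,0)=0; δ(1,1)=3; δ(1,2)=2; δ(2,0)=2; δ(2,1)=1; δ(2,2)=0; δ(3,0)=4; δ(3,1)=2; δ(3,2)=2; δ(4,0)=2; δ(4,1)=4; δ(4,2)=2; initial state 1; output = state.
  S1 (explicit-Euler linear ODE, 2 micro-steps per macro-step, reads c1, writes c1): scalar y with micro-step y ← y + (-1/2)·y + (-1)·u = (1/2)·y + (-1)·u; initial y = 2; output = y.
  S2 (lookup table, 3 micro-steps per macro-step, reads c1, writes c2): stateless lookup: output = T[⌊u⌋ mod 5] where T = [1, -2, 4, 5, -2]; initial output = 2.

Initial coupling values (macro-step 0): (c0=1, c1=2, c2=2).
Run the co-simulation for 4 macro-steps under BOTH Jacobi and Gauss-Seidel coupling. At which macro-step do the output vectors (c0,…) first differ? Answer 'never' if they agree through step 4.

first divergence at macro-step: 2

[Jacobi] macro 1: S0 reads c0=1 → after 1×micro: 3; S1 reads c1=2 → after 2×micro: -5/2; S2 reads c1=2 → after 3×micro: 4 ⇒ (c0=3, c1=-5/2, c2=4)
[Jacobi] macro 2: S0 reads c0=3 → after 1×micro: 4; S1 reads c1=-5/2 → after 2×micro: 25/8; S2 reads c1=-5/2 → after 3×micro: 4 ⇒ (c0=4, c1=25/8, c2=4)
[Jacobi] macro 3: S0 reads c0=4 → after 1×micro: 4; S1 reads c1=25/8 → after 2×micro: -125/32; S2 reads c1=25/8 → after 3×micro: 5 ⇒ (c0=4, c1=-125/32, c2=5)
[Jacobi] macro 4: S0 reads c0=4 → after 1×micro: 4; S1 reads c1=-125/32 → after 2×micro: 625/128; S2 reads c1=-125/32 → after 3×micro: -2 ⇒ (c0=4, c1=625/128, c2=-2)
[Gauss-Seidel] macro 1: S0 reads c0=1 → after 1×micro: 3; S1 reads c1=2 → after 2×micro: -5/2; S2 reads c1=-5/2 → after 3×micro: 4 ⇒ (c0=3, c1=-5/2, c2=4)
[Gauss-Seidel] macro 2: S0 reads c0=3 → after 1×micro: 4; S1 reads c1=-5/2 → after 2×micro: 25/8; S2 reads c1=25/8 → after 3×micro: 5 ⇒ (c0=4, c1=25/8, c2=5)
[Gauss-Seidel] macro 3: S0 reads c0=4 → after 1×micro: 4; S1 reads c1=25/8 → after 2×micro: -125/32; S2 reads c1=-125/32 → after 3×micro: -2 ⇒ (c0=4, c1=-125/32, c2=-2)
[Gauss-Seidel] macro 4: S0 reads c0=4 → after 1×micro: 4; S1 reads c1=-125/32 → after 2×micro: 625/128; S2 reads c1=625/128 → after 3×micro: -2 ⇒ (c0=4, c1=625/128, c2=-2)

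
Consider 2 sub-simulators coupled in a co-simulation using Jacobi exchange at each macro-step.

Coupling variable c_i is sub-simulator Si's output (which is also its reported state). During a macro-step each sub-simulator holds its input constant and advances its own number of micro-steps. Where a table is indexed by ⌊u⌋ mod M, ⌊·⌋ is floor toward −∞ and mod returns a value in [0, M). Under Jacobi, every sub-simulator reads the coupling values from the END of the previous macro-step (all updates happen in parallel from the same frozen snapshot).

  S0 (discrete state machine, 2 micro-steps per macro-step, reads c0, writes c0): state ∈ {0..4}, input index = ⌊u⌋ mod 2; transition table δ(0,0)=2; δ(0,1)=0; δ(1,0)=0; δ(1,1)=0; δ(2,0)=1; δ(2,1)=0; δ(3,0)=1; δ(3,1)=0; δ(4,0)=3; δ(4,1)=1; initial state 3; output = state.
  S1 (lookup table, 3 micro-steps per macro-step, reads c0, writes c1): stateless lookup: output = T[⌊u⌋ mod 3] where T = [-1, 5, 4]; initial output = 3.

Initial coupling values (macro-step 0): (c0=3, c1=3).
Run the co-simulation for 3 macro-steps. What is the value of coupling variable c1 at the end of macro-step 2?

macro 1: S0 reads c0=3 → after 2×micro: 0; S1 reads c0=3 → after 3×micro: -1 ⇒ (c0=0, c1=-1)
macro 2: S0 reads c0=0 → after 2×micro: 1; S1 reads c0=0 → after 3×micro: -1 ⇒ (c0=1, c1=-1)
macro 3: S0 reads c0=1 → after 2×micro: 0; S1 reads c0=1 → after 3×micro: 5 ⇒ (c0=0, c1=5)

c1 at macro-step 2 = -1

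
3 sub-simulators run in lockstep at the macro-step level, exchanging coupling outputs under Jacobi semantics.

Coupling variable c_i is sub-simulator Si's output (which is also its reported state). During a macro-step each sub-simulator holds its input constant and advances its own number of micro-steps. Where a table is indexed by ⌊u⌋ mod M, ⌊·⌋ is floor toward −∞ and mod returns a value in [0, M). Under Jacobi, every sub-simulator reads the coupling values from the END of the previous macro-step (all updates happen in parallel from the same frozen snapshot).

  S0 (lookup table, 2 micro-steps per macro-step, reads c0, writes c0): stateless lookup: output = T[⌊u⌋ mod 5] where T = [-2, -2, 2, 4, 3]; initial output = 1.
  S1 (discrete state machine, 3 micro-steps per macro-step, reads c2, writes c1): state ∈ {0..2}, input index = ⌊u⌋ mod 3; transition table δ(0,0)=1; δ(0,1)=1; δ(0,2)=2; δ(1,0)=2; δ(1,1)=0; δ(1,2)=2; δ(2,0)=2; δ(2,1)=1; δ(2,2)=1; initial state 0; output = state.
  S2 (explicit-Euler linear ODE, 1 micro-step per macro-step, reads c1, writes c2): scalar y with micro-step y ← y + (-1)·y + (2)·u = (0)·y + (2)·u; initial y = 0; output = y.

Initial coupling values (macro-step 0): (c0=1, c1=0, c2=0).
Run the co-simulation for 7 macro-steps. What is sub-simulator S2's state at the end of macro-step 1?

macro 1: S0 reads c0=1 → after 2×micro: -2; S1 reads c2=0 → after 3×micro: 2; S2 reads c1=0 → after 1×micro: 0 ⇒ (c0=-2, c1=2, c2=0)
macro 2: S0 reads c0=-2 → after 2×micro: 4; S1 reads c2=0 → after 3×micro: 2; S2 reads c1=2 → after 1×micro: 4 ⇒ (c0=4, c1=2, c2=4)
macro 3: S0 reads c0=4 → after 2×micro: 3; S1 reads c2=4 → after 3×micro: 1; S2 reads c1=2 → after 1×micro: 4 ⇒ (c0=3, c1=1, c2=4)
macro 4: S0 reads c0=3 → after 2×micro: 4; S1 reads c2=4 → after 3×micro: 0; S2 reads c1=1 → after 1×micro: 2 ⇒ (c0=4, c1=0, c2=2)
macro 5: S0 reads c0=4 → after 2×micro: 3; S1 reads c2=2 → after 3×micro: 2; S2 reads c1=0 → after 1×micro: 0 ⇒ (c0=3, c1=2, c2=0)
macro 6: S0 reads c0=3 → after 2×micro: 4; S1 reads c2=0 → after 3×micro: 2; S2 reads c1=2 → after 1×micro: 4 ⇒ (c0=4, c1=2, c2=4)
macro 7: S0 reads c0=4 → after 2×micro: 3; S1 reads c2=4 → after 3×micro: 1; S2 reads c1=2 → after 1×micro: 4 ⇒ (c0=3, c1=1, c2=4)

S2 state at macro-step 1 = 0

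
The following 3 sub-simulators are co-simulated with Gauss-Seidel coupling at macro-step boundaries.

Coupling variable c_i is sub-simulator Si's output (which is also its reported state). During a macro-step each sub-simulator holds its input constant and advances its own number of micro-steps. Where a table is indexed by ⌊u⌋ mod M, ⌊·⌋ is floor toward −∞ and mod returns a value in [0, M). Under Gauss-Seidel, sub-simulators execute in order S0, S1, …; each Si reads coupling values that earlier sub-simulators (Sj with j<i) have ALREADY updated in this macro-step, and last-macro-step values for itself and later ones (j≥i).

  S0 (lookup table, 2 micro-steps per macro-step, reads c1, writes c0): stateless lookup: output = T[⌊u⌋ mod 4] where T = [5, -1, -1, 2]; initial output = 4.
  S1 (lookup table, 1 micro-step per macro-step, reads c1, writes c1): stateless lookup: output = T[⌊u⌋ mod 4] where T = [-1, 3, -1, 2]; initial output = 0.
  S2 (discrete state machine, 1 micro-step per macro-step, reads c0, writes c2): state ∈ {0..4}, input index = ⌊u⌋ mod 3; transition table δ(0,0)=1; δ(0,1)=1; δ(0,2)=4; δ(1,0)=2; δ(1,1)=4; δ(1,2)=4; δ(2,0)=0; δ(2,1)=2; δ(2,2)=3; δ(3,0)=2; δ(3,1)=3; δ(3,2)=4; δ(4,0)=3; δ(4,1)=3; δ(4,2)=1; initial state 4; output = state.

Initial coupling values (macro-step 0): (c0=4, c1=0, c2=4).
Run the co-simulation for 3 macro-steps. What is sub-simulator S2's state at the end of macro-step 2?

S2 state at macro-step 2 = 4

macro 1: S0 reads c1=0 → after 2×micro: 5; S1 reads c1=0 → after 1×micro: -1; S2 reads c0=5 → after 1×micro: 1 ⇒ (c0=5, c1=-1, c2=1)
macro 2: S0 reads c1=-1 → after 2×micro: 2; S1 reads c1=-1 → after 1×micro: 2; S2 reads c0=2 → after 1×micro: 4 ⇒ (c0=2, c1=2, c2=4)
macro 3: S0 reads c1=2 → after 2×micro: -1; S1 reads c1=2 → after 1×micro: -1; S2 reads c0=-1 → after 1×micro: 1 ⇒ (c0=-1, c1=-1, c2=1)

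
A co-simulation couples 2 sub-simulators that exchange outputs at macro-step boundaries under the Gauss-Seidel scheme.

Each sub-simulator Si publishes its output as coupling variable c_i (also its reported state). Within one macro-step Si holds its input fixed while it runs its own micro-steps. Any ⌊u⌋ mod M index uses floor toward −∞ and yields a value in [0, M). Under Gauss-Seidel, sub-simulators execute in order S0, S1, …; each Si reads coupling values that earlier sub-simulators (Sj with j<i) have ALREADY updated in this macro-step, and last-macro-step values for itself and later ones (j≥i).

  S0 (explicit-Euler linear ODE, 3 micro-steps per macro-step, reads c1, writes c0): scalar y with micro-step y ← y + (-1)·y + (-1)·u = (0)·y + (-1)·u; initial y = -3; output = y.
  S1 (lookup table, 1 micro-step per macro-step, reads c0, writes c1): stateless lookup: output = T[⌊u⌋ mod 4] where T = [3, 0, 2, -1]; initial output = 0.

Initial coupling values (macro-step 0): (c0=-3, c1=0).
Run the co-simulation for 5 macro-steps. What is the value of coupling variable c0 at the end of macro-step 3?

c0 at macro-step 3 = 0

macro 1: S0 reads c1=0 → after 3×micro: 0; S1 reads c0=0 → after 1×micro: 3 ⇒ (c0=0, c1=3)
macro 2: S0 reads c1=3 → after 3×micro: -3; S1 reads c0=-3 → after 1×micro: 0 ⇒ (c0=-3, c1=0)
macro 3: S0 reads c1=0 → after 3×micro: 0; S1 reads c0=0 → after 1×micro: 3 ⇒ (c0=0, c1=3)
macro 4: S0 reads c1=3 → after 3×micro: -3; S1 reads c0=-3 → after 1×micro: 0 ⇒ (c0=-3, c1=0)
macro 5: S0 reads c1=0 → after 3×micro: 0; S1 reads c0=0 → after 1×micro: 3 ⇒ (c0=0, c1=3)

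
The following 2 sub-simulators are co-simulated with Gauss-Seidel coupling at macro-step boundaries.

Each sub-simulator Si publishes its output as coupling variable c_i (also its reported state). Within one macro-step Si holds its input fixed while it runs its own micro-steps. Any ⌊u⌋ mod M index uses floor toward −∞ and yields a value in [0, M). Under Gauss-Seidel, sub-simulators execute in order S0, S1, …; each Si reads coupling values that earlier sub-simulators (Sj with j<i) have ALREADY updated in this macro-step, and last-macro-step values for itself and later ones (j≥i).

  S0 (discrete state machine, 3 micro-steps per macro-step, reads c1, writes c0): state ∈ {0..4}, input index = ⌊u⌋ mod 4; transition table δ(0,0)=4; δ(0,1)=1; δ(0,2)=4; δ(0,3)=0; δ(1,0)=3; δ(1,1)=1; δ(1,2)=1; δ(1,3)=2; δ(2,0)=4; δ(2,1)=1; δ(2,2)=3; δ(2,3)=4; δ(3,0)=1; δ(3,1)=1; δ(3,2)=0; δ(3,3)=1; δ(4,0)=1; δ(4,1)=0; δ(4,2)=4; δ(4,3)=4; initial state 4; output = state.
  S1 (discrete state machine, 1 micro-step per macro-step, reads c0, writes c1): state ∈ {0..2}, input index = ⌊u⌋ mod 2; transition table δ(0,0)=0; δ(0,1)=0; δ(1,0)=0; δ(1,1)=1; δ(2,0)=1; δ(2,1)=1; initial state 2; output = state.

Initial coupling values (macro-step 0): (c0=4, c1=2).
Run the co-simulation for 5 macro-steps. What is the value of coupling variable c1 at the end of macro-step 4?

c1 at macro-step 4 = 1

macro 1: S0 reads c1=2 → after 3×micro: 4; S1 reads c0=4 → after 1×micro: 1 ⇒ (c0=4, c1=1)
macro 2: S0 reads c1=1 → after 3×micro: 1; S1 reads c0=1 → after 1×micro: 1 ⇒ (c0=1, c1=1)
macro 3: S0 reads c1=1 → after 3×micro: 1; S1 reads c0=1 → after 1×micro: 1 ⇒ (c0=1, c1=1)
macro 4: S0 reads c1=1 → after 3×micro: 1; S1 reads c0=1 → after 1×micro: 1 ⇒ (c0=1, c1=1)
macro 5: S0 reads c1=1 → after 3×micro: 1; S1 reads c0=1 → after 1×micro: 1 ⇒ (c0=1, c1=1)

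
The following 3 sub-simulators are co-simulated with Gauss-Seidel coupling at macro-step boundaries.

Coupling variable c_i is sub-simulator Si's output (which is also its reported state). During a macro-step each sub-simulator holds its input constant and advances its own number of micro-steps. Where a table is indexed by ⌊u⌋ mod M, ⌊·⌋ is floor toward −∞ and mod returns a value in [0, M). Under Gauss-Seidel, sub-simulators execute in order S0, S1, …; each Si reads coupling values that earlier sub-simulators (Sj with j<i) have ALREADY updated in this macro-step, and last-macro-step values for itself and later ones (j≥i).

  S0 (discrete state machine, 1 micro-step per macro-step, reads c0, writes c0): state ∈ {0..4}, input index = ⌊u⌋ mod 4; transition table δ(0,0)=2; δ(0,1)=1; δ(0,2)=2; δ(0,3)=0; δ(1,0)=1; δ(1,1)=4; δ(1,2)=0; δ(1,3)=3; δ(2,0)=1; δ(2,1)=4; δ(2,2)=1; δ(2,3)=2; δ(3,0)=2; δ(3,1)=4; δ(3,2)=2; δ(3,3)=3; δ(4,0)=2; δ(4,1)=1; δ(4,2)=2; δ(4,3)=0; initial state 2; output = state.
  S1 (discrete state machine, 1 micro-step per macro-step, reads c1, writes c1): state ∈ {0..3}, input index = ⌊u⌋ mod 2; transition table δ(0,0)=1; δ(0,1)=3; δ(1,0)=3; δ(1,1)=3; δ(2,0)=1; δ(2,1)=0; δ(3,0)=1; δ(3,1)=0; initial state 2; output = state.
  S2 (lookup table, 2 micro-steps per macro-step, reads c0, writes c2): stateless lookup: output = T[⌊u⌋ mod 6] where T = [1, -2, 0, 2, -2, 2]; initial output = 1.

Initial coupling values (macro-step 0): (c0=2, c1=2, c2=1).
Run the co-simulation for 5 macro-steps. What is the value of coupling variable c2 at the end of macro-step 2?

c2 at macro-step 2 = -2

macro 1: S0 reads c0=2 → after 1×micro: 1; S1 reads c1=2 → after 1×micro: 1; S2 reads c0=1 → after 2×micro: -2 ⇒ (c0=1, c1=1, c2=-2)
macro 2: S0 reads c0=1 → after 1×micro: 4; S1 reads c1=1 → after 1×micro: 3; S2 reads c0=4 → after 2×micro: -2 ⇒ (c0=4, c1=3, c2=-2)
macro 3: S0 reads c0=4 → after 1×micro: 2; S1 reads c1=3 → after 1×micro: 0; S2 reads c0=2 → after 2×micro: 0 ⇒ (c0=2, c1=0, c2=0)
macro 4: S0 reads c0=2 → after 1×micro: 1; S1 reads c1=0 → after 1×micro: 1; S2 reads c0=1 → after 2×micro: -2 ⇒ (c0=1, c1=1, c2=-2)
macro 5: S0 reads c0=1 → after 1×micro: 4; S1 reads c1=1 → after 1×micro: 3; S2 reads c0=4 → after 2×micro: -2 ⇒ (c0=4, c1=3, c2=-2)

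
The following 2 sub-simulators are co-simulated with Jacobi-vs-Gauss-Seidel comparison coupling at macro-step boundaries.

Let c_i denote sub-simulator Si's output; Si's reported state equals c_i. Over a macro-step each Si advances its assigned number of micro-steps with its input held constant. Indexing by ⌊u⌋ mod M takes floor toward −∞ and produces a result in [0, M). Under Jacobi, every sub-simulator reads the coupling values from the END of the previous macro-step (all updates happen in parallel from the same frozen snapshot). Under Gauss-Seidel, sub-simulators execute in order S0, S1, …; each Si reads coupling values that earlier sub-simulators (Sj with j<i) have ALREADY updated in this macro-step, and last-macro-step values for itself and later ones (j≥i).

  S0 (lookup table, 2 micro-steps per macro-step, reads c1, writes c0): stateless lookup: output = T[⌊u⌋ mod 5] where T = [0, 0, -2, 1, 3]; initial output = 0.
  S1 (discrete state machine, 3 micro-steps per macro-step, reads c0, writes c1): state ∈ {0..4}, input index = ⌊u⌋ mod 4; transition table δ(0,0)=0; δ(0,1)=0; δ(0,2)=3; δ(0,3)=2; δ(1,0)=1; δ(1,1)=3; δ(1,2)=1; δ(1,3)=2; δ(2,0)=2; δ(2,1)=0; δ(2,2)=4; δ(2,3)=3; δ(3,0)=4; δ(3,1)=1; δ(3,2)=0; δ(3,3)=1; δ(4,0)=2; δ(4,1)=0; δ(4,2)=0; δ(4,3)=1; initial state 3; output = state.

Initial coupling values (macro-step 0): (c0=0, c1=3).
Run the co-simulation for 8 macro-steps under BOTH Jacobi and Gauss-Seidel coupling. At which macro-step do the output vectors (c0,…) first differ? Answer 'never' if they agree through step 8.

[Jacobi] macro 1: S0 reads c1=3 → after 2×micro: 1; S1 reads c0=0 → after 3×micro: 2 ⇒ (c0=1, c1=2)
[Jacobi] macro 2: S0 reads c1=2 → after 2×micro: -2; S1 reads c0=1 → after 3×micro: 0 ⇒ (c0=-2, c1=0)
[Jacobi] macro 3: S0 reads c1=0 → after 2×micro: 0; S1 reads c0=-2 → after 3×micro: 3 ⇒ (c0=0, c1=3)
[Jacobi] macro 4: S0 reads c1=3 → after 2×micro: 1; S1 reads c0=0 → after 3×micro: 2 ⇒ (c0=1, c1=2)
[Jacobi] macro 5: S0 reads c1=2 → after 2×micro: -2; S1 reads c0=1 → after 3×micro: 0 ⇒ (c0=-2, c1=0)
[Jacobi] macro 6: S0 reads c1=0 → after 2×micro: 0; S1 reads c0=-2 → after 3×micro: 3 ⇒ (c0=0, c1=3)
[Jacobi] macro 7: S0 reads c1=3 → after 2×micro: 1; S1 reads c0=0 → after 3×micro: 2 ⇒ (c0=1, c1=2)
[Jacobi] macro 8: S0 reads c1=2 → after 2×micro: -2; S1 reads c0=1 → after 3×micro: 0 ⇒ (c0=-2, c1=0)
[Gauss-Seidel] macro 1: S0 reads c1=3 → after 2×micro: 1; S1 reads c0=1 → after 3×micro: 1 ⇒ (c0=1, c1=1)
[Gauss-Seidel] macro 2: S0 reads c1=1 → after 2×micro: 0; S1 reads c0=0 → after 3×micro: 1 ⇒ (c0=0, c1=1)
[Gauss-Seidel] macro 3: S0 reads c1=1 → after 2×micro: 0; S1 reads c0=0 → after 3×micro: 1 ⇒ (c0=0, c1=1)
[Gauss-Seidel] macro 4: S0 reads c1=1 → after 2×micro: 0; S1 reads c0=0 → after 3×micro: 1 ⇒ (c0=0, c1=1)
[Gauss-Seidel] macro 5: S0 reads c1=1 → after 2×micro: 0; S1 reads c0=0 → after 3×micro: 1 ⇒ (c0=0, c1=1)
[Gauss-Seidel] macro 6: S0 reads c1=1 → after 2×micro: 0; S1 reads c0=0 → after 3×micro: 1 ⇒ (c0=0, c1=1)
[Gauss-Seidel] macro 7: S0 reads c1=1 → after 2×micro: 0; S1 reads c0=0 → after 3×micro: 1 ⇒ (c0=0, c1=1)
[Gauss-Seidel] macro 8: S0 reads c1=1 → after 2×micro: 0; S1 reads c0=0 → after 3×micro: 1 ⇒ (c0=0, c1=1)

first divergence at macro-step: 1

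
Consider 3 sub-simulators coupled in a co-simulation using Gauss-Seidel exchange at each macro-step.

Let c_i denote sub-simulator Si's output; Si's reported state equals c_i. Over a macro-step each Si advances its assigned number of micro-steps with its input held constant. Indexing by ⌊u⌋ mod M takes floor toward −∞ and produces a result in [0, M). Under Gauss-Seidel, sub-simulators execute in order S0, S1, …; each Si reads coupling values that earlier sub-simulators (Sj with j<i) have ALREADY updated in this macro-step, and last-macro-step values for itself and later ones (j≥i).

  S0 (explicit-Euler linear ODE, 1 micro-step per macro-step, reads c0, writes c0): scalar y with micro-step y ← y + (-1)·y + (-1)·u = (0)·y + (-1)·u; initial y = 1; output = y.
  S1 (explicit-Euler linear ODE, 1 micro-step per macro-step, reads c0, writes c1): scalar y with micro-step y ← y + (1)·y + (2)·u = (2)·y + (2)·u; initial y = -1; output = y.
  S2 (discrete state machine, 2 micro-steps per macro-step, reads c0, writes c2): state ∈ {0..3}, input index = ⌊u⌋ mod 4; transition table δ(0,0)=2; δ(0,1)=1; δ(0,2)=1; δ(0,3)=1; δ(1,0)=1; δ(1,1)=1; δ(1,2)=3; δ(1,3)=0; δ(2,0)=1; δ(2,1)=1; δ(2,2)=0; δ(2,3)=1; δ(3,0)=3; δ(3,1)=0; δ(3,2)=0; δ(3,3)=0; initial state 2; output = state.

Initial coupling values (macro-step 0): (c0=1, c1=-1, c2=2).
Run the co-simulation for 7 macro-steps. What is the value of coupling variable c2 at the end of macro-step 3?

macro 1: S0 reads c0=1 → after 1×micro: -1; S1 reads c0=-1 → after 1×micro: -4; S2 reads c0=-1 → after 2×micro: 0 ⇒ (c0=-1, c1=-4, c2=0)
macro 2: S0 reads c0=-1 → after 1×micro: 1; S1 reads c0=1 → after 1×micro: -6; S2 reads c0=1 → after 2×micro: 1 ⇒ (c0=1, c1=-6, c2=1)
macro 3: S0 reads c0=1 → after 1×micro: -1; S1 reads c0=-1 → after 1×micro: -14; S2 reads c0=-1 → after 2×micro: 1 ⇒ (c0=-1, c1=-14, c2=1)
macro 4: S0 reads c0=-1 → after 1×micro: 1; S1 reads c0=1 → after 1×micro: -26; S2 reads c0=1 → after 2×micro: 1 ⇒ (c0=1, c1=-26, c2=1)
macro 5: S0 reads c0=1 → after 1×micro: -1; S1 reads c0=-1 → after 1×micro: -54; S2 reads c0=-1 → after 2×micro: 1 ⇒ (c0=-1, c1=-54, c2=1)
macro 6: S0 reads c0=-1 → after 1×micro: 1; S1 reads c0=1 → after 1×micro: -106; S2 reads c0=1 → after 2×micro: 1 ⇒ (c0=1, c1=-106, c2=1)
macro 7: S0 reads c0=1 → after 1×micro: -1; S1 reads c0=-1 → after 1×micro: -214; S2 reads c0=-1 → after 2×micro: 1 ⇒ (c0=-1, c1=-214, c2=1)

c2 at macro-step 3 = 1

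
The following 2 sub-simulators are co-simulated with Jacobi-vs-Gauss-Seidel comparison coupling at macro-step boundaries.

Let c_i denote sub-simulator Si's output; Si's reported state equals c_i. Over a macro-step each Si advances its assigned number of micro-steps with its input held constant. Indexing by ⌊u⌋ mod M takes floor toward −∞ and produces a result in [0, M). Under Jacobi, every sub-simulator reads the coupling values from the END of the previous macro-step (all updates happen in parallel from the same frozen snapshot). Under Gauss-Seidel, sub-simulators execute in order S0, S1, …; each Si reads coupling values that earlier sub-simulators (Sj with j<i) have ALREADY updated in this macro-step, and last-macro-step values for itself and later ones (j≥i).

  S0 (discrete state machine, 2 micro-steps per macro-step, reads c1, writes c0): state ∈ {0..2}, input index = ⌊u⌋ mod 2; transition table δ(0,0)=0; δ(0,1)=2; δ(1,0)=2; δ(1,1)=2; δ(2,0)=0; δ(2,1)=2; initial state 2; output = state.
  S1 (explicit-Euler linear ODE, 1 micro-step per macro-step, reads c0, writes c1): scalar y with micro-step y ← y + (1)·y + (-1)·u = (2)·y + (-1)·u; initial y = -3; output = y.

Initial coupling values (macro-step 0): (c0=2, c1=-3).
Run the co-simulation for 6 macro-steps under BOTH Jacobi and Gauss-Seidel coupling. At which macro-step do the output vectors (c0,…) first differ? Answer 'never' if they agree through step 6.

[Jacobi] macro 1: S0 reads c1=-3 → after 2×micro: 2; S1 reads c0=2 → after 1×micro: -8 ⇒ (c0=2, c1=-8)
[Jacobi] macro 2: S0 reads c1=-8 → after 2×micro: 0; S1 reads c0=2 → after 1×micro: -18 ⇒ (c0=0, c1=-18)
[Jacobi] macro 3: S0 reads c1=-18 → after 2×micro: 0; S1 reads c0=0 → after 1×micro: -36 ⇒ (c0=0, c1=-36)
[Jacobi] macro 4: S0 reads c1=-36 → after 2×micro: 0; S1 reads c0=0 → after 1×micro: -72 ⇒ (c0=0, c1=-72)
[Jacobi] macro 5: S0 reads c1=-72 → after 2×micro: 0; S1 reads c0=0 → after 1×micro: -144 ⇒ (c0=0, c1=-144)
[Jacobi] macro 6: S0 reads c1=-144 → after 2×micro: 0; S1 reads c0=0 → after 1×micro: -288 ⇒ (c0=0, c1=-288)
[Gauss-Seidel] macro 1: S0 reads c1=-3 → after 2×micro: 2; S1 reads c0=2 → after 1×micro: -8 ⇒ (c0=2, c1=-8)
[Gauss-Seidel] macro 2: S0 reads c1=-8 → after 2×micro: 0; S1 reads c0=0 → after 1×micro: -16 ⇒ (c0=0, c1=-16)
[Gauss-Seidel] macro 3: S0 reads c1=-16 → after 2×micro: 0; S1 reads c0=0 → after 1×micro: -32 ⇒ (c0=0, c1=-32)
[Gauss-Seidel] macro 4: S0 reads c1=-32 → after 2×micro: 0; S1 reads c0=0 → after 1×micro: -64 ⇒ (c0=0, c1=-64)
[Gauss-Seidel] macro 5: S0 reads c1=-64 → after 2×micro: 0; S1 reads c0=0 → after 1×micro: -128 ⇒ (c0=0, c1=-128)
[Gauss-Seidel] macro 6: S0 reads c1=-128 → after 2×micro: 0; S1 reads c0=0 → after 1×micro: -256 ⇒ (c0=0, c1=-256)

first divergence at macro-step: 2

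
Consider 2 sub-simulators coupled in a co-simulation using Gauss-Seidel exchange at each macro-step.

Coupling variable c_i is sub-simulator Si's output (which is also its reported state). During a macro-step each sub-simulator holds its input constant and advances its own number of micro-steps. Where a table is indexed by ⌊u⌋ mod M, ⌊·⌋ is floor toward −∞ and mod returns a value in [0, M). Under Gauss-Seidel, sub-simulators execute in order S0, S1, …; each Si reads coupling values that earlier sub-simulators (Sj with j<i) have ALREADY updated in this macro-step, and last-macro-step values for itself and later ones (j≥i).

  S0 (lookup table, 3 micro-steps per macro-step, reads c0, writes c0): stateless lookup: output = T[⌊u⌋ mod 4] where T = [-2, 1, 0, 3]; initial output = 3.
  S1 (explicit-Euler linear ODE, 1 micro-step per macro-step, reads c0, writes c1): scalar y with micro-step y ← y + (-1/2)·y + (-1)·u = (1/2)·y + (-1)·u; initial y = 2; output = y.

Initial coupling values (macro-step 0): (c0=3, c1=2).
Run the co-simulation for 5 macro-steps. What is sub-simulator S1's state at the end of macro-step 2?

macro 1: S0 reads c0=3 → after 3×micro: 3; S1 reads c0=3 → after 1×micro: -2 ⇒ (c0=3, c1=-2)
macro 2: S0 reads c0=3 → after 3×micro: 3; S1 reads c0=3 → after 1×micro: -4 ⇒ (c0=3, c1=-4)
macro 3: S0 reads c0=3 → after 3×micro: 3; S1 reads c0=3 → after 1×micro: -5 ⇒ (c0=3, c1=-5)
macro 4: S0 reads c0=3 → after 3×micro: 3; S1 reads c0=3 → after 1×micro: -11/2 ⇒ (c0=3, c1=-11/2)
macro 5: S0 reads c0=3 → after 3×micro: 3; S1 reads c0=3 → after 1×micro: -23/4 ⇒ (c0=3, c1=-23/4)

S1 state at macro-step 2 = -4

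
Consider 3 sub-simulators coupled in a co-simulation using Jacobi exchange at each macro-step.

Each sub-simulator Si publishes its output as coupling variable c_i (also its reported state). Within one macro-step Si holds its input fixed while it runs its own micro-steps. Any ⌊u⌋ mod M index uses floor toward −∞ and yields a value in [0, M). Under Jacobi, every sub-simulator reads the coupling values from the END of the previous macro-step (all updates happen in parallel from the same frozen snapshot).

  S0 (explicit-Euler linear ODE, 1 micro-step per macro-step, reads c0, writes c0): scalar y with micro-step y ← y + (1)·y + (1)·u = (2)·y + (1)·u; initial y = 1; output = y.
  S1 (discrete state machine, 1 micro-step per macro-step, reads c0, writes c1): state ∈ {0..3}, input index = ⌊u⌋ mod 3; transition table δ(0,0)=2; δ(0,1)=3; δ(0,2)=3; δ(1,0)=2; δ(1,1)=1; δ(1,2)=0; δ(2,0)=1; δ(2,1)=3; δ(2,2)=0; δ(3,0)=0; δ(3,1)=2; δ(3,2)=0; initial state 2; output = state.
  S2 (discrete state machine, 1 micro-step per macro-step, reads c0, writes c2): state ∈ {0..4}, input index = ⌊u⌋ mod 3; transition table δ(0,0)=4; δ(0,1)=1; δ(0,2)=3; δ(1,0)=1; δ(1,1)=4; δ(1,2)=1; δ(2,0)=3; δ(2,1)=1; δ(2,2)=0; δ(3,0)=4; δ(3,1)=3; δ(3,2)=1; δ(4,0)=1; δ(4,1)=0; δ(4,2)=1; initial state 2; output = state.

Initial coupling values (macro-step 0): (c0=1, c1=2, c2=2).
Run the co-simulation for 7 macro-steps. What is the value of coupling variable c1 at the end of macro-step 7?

macro 1: S0 reads c0=1 → after 1×micro: 3; S1 reads c0=1 → after 1×micro: 3; S2 reads c0=1 → after 1×micro: 1 ⇒ (c0=3, c1=3, c2=1)
macro 2: S0 reads c0=3 → after 1×micro: 9; S1 reads c0=3 → after 1×micro: 0; S2 reads c0=3 → after 1×micro: 1 ⇒ (c0=9, c1=0, c2=1)
macro 3: S0 reads c0=9 → after 1×micro: 27; S1 reads c0=9 → after 1×micro: 2; S2 reads c0=9 → after 1×micro: 1 ⇒ (c0=27, c1=2, c2=1)
macro 4: S0 reads c0=27 → after 1×micro: 81; S1 reads c0=27 → after 1×micro: 1; S2 reads c0=27 → after 1×micro: 1 ⇒ (c0=81, c1=1, c2=1)
macro 5: S0 reads c0=81 → after 1×micro: 243; S1 reads c0=81 → after 1×micro: 2; S2 reads c0=81 → after 1×micro: 1 ⇒ (c0=243, c1=2, c2=1)
macro 6: S0 reads c0=243 → after 1×micro: 729; S1 reads c0=243 → after 1×micro: 1; S2 reads c0=243 → after 1×micro: 1 ⇒ (c0=729, c1=1, c2=1)
macro 7: S0 reads c0=729 → after 1×micro: 2187; S1 reads c0=729 → after 1×micro: 2; S2 reads c0=729 → after 1×micro: 1 ⇒ (c0=2187, c1=2, c2=1)

c1 at macro-step 7 = 2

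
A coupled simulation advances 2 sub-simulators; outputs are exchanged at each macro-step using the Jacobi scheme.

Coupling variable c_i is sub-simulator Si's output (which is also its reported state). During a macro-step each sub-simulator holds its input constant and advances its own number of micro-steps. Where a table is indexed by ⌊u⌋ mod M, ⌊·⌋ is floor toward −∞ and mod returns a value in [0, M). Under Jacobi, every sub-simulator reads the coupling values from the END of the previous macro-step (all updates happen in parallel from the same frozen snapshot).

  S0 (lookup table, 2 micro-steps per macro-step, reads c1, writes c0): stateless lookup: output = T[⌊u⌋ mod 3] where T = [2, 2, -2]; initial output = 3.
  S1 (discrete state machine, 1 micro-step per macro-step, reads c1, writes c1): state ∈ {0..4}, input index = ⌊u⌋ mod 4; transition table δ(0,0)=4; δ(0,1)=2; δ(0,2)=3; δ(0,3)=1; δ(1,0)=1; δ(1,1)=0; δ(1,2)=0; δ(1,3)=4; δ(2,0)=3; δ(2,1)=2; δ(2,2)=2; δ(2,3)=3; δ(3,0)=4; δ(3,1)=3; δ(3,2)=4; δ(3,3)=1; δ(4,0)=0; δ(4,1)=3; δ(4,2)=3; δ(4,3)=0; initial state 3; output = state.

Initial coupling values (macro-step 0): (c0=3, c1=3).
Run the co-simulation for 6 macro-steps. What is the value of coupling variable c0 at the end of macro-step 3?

macro 1: S0 reads c1=3 → after 2×micro: 2; S1 reads c1=3 → after 1×micro: 1 ⇒ (c0=2, c1=1)
macro 2: S0 reads c1=1 → after 2×micro: 2; S1 reads c1=1 → after 1×micro: 0 ⇒ (c0=2, c1=0)
macro 3: S0 reads c1=0 → after 2×micro: 2; S1 reads c1=0 → after 1×micro: 4 ⇒ (c0=2, c1=4)
macro 4: S0 reads c1=4 → after 2×micro: 2; S1 reads c1=4 → after 1×micro: 0 ⇒ (c0=2, c1=0)
macro 5: S0 reads c1=0 → after 2×micro: 2; S1 reads c1=0 → after 1×micro: 4 ⇒ (c0=2, c1=4)
macro 6: S0 reads c1=4 → after 2×micro: 2; S1 reads c1=4 → after 1×micro: 0 ⇒ (c0=2, c1=0)

c0 at macro-step 3 = 2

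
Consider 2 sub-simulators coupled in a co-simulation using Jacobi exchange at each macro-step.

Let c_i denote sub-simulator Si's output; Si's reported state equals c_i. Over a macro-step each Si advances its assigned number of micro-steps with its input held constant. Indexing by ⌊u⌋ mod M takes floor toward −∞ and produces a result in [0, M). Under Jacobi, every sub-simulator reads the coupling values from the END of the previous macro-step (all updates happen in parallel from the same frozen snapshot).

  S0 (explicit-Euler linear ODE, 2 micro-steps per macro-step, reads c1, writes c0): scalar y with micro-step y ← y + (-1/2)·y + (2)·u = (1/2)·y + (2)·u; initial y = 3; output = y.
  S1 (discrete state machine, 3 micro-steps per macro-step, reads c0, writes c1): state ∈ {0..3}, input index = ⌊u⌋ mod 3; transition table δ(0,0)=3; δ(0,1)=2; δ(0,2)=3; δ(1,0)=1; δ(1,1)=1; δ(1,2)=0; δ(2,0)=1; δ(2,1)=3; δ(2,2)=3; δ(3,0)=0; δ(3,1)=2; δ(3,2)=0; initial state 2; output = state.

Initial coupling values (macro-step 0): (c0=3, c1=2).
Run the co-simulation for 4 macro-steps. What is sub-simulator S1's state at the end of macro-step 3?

macro 1: S0 reads c1=2 → after 2×micro: 27/4; S1 reads c0=3 → after 3×micro: 1 ⇒ (c0=27/4, c1=1)
macro 2: S0 reads c1=1 → after 2×micro: 75/16; S1 reads c0=27/4 → after 3×micro: 1 ⇒ (c0=75/16, c1=1)
macro 3: S0 reads c1=1 → after 2×micro: 267/64; S1 reads c0=75/16 → after 3×micro: 1 ⇒ (c0=267/64, c1=1)
macro 4: S0 reads c1=1 → after 2×micro: 1035/256; S1 reads c0=267/64 → after 3×micro: 1 ⇒ (c0=1035/256, c1=1)

S1 state at macro-step 3 = 1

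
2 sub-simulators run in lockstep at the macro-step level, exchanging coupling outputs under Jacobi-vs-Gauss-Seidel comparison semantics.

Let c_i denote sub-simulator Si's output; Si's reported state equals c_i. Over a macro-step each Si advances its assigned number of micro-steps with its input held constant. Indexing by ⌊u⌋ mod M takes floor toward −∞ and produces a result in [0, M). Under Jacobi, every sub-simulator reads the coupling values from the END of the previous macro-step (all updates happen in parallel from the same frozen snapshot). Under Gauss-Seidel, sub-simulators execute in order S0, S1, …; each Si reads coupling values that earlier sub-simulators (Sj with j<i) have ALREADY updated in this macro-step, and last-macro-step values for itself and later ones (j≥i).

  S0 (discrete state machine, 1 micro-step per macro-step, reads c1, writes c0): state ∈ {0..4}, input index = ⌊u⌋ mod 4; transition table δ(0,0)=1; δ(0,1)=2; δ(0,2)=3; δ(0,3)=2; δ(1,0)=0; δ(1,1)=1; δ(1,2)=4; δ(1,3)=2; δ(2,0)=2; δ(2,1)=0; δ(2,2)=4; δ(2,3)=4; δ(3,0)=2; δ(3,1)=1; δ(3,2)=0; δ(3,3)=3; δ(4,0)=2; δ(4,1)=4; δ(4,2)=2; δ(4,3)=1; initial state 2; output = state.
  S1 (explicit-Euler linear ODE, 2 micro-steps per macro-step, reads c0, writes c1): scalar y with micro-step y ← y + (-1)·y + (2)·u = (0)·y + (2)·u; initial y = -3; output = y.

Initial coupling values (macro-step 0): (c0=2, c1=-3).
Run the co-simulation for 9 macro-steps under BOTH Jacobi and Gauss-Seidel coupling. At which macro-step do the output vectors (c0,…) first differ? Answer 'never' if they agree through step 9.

[Jacobi] macro 1: S0 reads c1=-3 → after 1×micro: 0; S1 reads c0=2 → after 2×micro: 4 ⇒ (c0=0, c1=4)
[Jacobi] macro 2: S0 reads c1=4 → after 1×micro: 1; S1 reads c0=0 → after 2×micro: 0 ⇒ (c0=1, c1=0)
[Jacobi] macro 3: S0 reads c1=0 → after 1×micro: 0; S1 reads c0=1 → after 2×micro: 2 ⇒ (c0=0, c1=2)
[Jacobi] macro 4: S0 reads c1=2 → after 1×micro: 3; S1 reads c0=0 → after 2×micro: 0 ⇒ (c0=3, c1=0)
[Jacobi] macro 5: S0 reads c1=0 → after 1×micro: 2; S1 reads c0=3 → after 2×micro: 6 ⇒ (c0=2, c1=6)
[Jacobi] macro 6: S0 reads c1=6 → after 1×micro: 4; S1 reads c0=2 → after 2×micro: 4 ⇒ (c0=4, c1=4)
[Jacobi] macro 7: S0 reads c1=4 → after 1×micro: 2; S1 reads c0=4 → after 2×micro: 8 ⇒ (c0=2, c1=8)
[Jacobi] macro 8: S0 reads c1=8 → after 1×micro: 2; S1 reads c0=2 → after 2×micro: 4 ⇒ (c0=2, c1=4)
[Jacobi] macro 9: S0 reads c1=4 → after 1×micro: 2; S1 reads c0=2 → after 2×micro: 4 ⇒ (c0=2, c1=4)
[Gauss-Seidel] macro 1: S0 reads c1=-3 → after 1×micro: 0; S1 reads c0=0 → after 2×micro: 0 ⇒ (c0=0, c1=0)
[Gauss-Seidel] macro 2: S0 reads c1=0 → after 1×micro: 1; S1 reads c0=1 → after 2×micro: 2 ⇒ (c0=1, c1=2)
[Gauss-Seidel] macro 3: S0 reads c1=2 → after 1×micro: 4; S1 reads c0=4 → after 2×micro: 8 ⇒ (c0=4, c1=8)
[Gauss-Seidel] macro 4: S0 reads c1=8 → after 1×micro: 2; S1 reads c0=2 → after 2×micro: 4 ⇒ (c0=2, c1=4)
[Gauss-Seidel] macro 5: S0 reads c1=4 → after 1×micro: 2; S1 reads c0=2 → after 2×micro: 4 ⇒ (c0=2, c1=4)
[Gauss-Seidel] macro 6: S0 reads c1=4 → after 1×micro: 2; S1 reads c0=2 → after 2×micro: 4 ⇒ (c0=2, c1=4)
[Gauss-Seidel] macro 7: S0 reads c1=4 → after 1×micro: 2; S1 reads c0=2 → after 2×micro: 4 ⇒ (c0=2, c1=4)
[Gauss-Seidel] macro 8: S0 reads c1=4 → after 1×micro: 2; S1 reads c0=2 → after 2×micro: 4 ⇒ (c0=2, c1=4)
[Gauss-Seidel] macro 9: S0 reads c1=4 → after 1×micro: 2; S1 reads c0=2 → after 2×micro: 4 ⇒ (c0=2, c1=4)

first divergence at macro-step: 1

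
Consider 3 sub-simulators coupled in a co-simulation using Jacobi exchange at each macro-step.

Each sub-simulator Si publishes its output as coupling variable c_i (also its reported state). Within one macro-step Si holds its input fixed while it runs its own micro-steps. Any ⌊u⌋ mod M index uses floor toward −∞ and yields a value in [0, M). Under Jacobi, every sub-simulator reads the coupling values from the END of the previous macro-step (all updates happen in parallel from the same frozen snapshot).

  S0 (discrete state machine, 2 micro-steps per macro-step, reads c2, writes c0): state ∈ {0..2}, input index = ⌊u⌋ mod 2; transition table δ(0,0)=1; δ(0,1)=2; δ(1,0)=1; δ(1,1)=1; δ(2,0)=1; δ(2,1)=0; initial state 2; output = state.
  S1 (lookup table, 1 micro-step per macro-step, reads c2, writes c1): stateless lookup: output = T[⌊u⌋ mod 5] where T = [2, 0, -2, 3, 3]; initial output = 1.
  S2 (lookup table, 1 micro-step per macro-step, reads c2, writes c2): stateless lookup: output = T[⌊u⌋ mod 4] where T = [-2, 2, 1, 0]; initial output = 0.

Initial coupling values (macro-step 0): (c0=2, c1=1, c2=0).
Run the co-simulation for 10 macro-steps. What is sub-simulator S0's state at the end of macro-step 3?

macro 1: S0 reads c2=0 → after 2×micro: 1; S1 reads c2=0 → after 1×micro: 2; S2 reads c2=0 → after 1×micro: -2 ⇒ (c0=1, c1=2, c2=-2)
macro 2: S0 reads c2=-2 → after 2×micro: 1; S1 reads c2=-2 → after 1×micro: 3; S2 reads c2=-2 → after 1×micro: 1 ⇒ (c0=1, c1=3, c2=1)
macro 3: S0 reads c2=1 → after 2×micro: 1; S1 reads c2=1 → after 1×micro: 0; S2 reads c2=1 → after 1×micro: 2 ⇒ (c0=1, c1=0, c2=2)
macro 4: S0 reads c2=2 → after 2×micro: 1; S1 reads c2=2 → after 1×micro: -2; S2 reads c2=2 → after 1×micro: 1 ⇒ (c0=1, c1=-2, c2=1)
macro 5: S0 reads c2=1 → after 2×micro: 1; S1 reads c2=1 → after 1×micro: 0; S2 reads c2=1 → after 1×micro: 2 ⇒ (c0=1, c1=0, c2=2)
macro 6: S0 reads c2=2 → after 2×micro: 1; S1 reads c2=2 → after 1×micro: -2; S2 reads c2=2 → after 1×micro: 1 ⇒ (c0=1, c1=-2, c2=1)
macro 7: S0 reads c2=1 → after 2×micro: 1; S1 reads c2=1 → after 1×micro: 0; S2 reads c2=1 → after 1×micro: 2 ⇒ (c0=1, c1=0, c2=2)
macro 8: S0 reads c2=2 → after 2×micro: 1; S1 reads c2=2 → after 1×micro: -2; S2 reads c2=2 → after 1×micro: 1 ⇒ (c0=1, c1=-2, c2=1)
macro 9: S0 reads c2=1 → after 2×micro: 1; S1 reads c2=1 → after 1×micro: 0; S2 reads c2=1 → after 1×micro: 2 ⇒ (c0=1, c1=0, c2=2)
macro 10: S0 reads c2=2 → after 2×micro: 1; S1 reads c2=2 → after 1×micro: -2; S2 reads c2=2 → after 1×micro: 1 ⇒ (c0=1, c1=-2, c2=1)

S0 state at macro-step 3 = 1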